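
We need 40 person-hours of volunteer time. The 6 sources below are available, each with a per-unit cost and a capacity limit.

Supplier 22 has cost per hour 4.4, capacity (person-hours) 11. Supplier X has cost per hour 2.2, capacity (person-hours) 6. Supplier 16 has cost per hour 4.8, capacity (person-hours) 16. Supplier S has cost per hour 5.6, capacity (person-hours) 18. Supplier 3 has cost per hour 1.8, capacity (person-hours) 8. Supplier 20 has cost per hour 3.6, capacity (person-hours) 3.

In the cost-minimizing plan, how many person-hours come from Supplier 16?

Cheapest first:
Supplier 3 at 1.8: take all 8 person-hours → 32 still needed.
Supplier X at 2.2: take all 6 person-hours → 26 still needed.
Supplier 20 (3.6): use full 3 → 23 person-hours to go.
Supplier 22 (4.4): use full 11 → 12 person-hours to go.
Supplier 16 at 4.8: take 12 of its 16 → requirement met.
Supplier S: unused.

12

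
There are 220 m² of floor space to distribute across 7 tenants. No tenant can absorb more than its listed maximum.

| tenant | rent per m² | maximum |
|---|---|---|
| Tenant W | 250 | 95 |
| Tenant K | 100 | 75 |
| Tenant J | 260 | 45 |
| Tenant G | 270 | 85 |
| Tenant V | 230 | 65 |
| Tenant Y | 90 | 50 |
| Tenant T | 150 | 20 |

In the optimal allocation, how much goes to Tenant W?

90

Rank by rent per m²: Tenant G 270 > Tenant J 260 > Tenant W 250 > Tenant V 230 > Tenant T 150 > Tenant K 100 > Tenant Y 90.
Give Tenant G 85 to hit its cap of 85 — 135 left.
Tenant J takes 45 to reach its cap of 45 — 90 left.
Only 90 left; Tenant W takes them to reach 90.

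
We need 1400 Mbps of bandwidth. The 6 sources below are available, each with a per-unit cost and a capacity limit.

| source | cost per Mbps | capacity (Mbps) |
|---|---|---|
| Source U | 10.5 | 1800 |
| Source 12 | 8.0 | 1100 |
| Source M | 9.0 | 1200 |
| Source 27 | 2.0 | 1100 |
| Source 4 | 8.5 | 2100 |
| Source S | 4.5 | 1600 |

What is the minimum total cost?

Cheapest first:
Source 27 at 2.0: take all 1100 Mbps — 300 still needed.
Take 300 from Source S at 4.5 to finish.
Source 12, Source 4, Source M, Source U: unused.
Cost = 1100×2.0 + 300×4.5 = 3550.

3550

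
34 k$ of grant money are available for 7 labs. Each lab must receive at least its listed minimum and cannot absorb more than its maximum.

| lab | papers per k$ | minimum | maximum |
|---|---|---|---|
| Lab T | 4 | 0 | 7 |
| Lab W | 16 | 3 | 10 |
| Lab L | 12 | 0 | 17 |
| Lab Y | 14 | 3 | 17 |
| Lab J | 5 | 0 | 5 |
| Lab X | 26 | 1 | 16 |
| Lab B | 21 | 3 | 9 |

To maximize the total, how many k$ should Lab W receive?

6

Meeting every minimum uses 0+3+0+3+0+1+3 = 10 k$, leaving 24.
Highest papers per k$ first: Lab X 26 > Lab B 21 > Lab W 16 > Lab Y 14 > Lab L 12 > Lab J 5 > Lab T 4.
Lab X takes 15 more to reach its cap of 16 — 9 left.
Lab B: +6 to 9 (cap) — 3 left.
Only 3 left; Lab W takes them to reach 6.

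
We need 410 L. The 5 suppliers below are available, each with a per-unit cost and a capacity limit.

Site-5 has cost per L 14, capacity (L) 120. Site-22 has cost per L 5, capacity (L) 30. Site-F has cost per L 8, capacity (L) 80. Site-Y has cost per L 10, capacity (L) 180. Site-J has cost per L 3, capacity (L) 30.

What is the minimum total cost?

Fill from the cheapest supplier first.
Take 30 from Site-J at 3 — need 380 more.
Site-22 (5): use full 30 — 350 L to go.
Site-F (8): use full 80 — 270 L to go.
Take 180 from Site-Y at 10 — need 90 more.
Site-5 (14): take the remaining 90 — done.
Cost = 30×3 + 30×5 + 80×8 + 180×10 + 90×14 = 3940.

3940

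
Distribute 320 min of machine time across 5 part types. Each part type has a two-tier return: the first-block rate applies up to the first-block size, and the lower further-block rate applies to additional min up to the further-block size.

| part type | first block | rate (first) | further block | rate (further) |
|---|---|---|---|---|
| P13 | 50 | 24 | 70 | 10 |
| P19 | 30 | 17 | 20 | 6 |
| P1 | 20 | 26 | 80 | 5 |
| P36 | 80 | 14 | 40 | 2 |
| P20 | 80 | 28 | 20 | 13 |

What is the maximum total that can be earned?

6250

Treat each block as its own option and order by rate: P20/T1 28 > P1/T1 26 > P13/T1 24 > P19/T1 17 > P36/T1 14 > P20/T2 13 > P13/T2 10 > P19/T2 6 > P1/T2 5 > P36/T2 2.
Fill P20 T1 block (80 at 28) — 240 left.
P1 T1 at 26: fill all 20 — 220 left.
P13 T1 at 24: fill all 50 — 170 left.
P19/T1 (17): +30 — 140 left.
P36 T1 at 14: fill all 80 — 60 left.
P20/T2 (13): +20 — 40 left.
40 remain; put them into P13 T2 at 10.
Total = 28×80 + 26×20 + 24×50 + 17×30 + 14×80 + 13×20 + 10×40 = 6250.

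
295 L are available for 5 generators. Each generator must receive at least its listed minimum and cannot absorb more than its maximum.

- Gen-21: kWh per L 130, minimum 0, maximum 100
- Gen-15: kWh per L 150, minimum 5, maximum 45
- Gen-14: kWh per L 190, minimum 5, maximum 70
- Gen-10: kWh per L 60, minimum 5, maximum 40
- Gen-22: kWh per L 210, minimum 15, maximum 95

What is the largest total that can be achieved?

Meeting every minimum uses 0+5+5+5+15 = 30 L, leaving 265.
Rank by kWh per L: Gen-22 210 > Gen-14 190 > Gen-15 150 > Gen-21 130 > Gen-10 60.
Give Gen-22 80 more to hit its cap of 95 ; 185 left.
Gen-14: +65 to 70 (cap) ; 120 left.
Gen-15: +40 to 45 (cap) ; 80 left.
Gen-21: +80 (room for 100) → 80. Pool exhausted.
Total = 130×80 + 150×45 + 190×70 + 60×5 + 210×95 = 50700.

50700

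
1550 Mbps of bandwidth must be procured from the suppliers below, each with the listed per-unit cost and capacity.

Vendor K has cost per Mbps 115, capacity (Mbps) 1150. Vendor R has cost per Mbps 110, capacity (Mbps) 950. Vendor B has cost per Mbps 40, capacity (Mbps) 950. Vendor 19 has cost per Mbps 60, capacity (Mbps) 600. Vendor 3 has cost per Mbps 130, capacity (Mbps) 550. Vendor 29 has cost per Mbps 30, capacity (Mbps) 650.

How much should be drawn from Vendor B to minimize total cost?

Use suppliers in increasing cost order.
Vendor 29 (30): use full 650 → 900 Mbps to go.
Take 900 from Vendor B at 40 to finish.
Vendor 19, Vendor R, Vendor K, Vendor 3: unused.

900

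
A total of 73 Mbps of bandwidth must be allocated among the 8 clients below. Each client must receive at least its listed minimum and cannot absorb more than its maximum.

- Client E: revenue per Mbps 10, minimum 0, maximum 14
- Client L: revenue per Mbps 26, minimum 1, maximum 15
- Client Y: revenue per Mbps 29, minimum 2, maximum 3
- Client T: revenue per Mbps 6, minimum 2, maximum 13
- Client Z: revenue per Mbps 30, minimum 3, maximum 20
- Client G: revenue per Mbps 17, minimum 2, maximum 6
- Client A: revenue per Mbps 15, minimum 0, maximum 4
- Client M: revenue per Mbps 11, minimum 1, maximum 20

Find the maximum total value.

1501

Meeting every minimum uses 0+1+2+2+3+2+0+1 = 11 Mbps, leaving 62.
Rank by revenue per Mbps: Client Z 30 > Client Y 29 > Client L 26 > Client G 17 > Client A 15 > Client M 11 > Client E 10 > Client T 6.
Client Z takes 17 more to reach its cap of 20 → 45 left.
Client Y takes 1 more to reach its cap of 3 → 44 left.
Client L: +14 to 15 (cap) → 30 left.
Client G takes 4 more to reach its cap of 6 → 26 left.
Client A: +4 to 4 (cap) → 22 left.
Client M: +19 to 20 (cap) → 3 left.
Client E: +3 (room for 14) → 3. Pool exhausted.
Total = 10×3 + 26×15 + 29×3 + 6×2 + 30×20 + 17×6 + 15×4 + 11×20 = 1501.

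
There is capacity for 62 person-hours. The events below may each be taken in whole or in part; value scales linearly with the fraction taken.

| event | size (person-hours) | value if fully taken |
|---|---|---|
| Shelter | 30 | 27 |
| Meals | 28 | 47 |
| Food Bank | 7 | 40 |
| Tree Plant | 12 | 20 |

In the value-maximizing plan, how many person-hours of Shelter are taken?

Best value per unit of size first: Food Bank 40/7≈5.71, Meals 47/28≈1.68, Tree Plant 20/12≈1.67, Shelter 27/30≈0.9.
Food Bank: take in full, 7 person-hours for value 40 — 55 left.
Take all of Meals (28 person-hours, value 47) — 27 person-hours left.
Take all of Tree Plant (12 person-hours, value 20) — 15 person-hours left.
15 person-hours left: a 15/30 share of Shelter gives 27×15/30 = 13.5.

15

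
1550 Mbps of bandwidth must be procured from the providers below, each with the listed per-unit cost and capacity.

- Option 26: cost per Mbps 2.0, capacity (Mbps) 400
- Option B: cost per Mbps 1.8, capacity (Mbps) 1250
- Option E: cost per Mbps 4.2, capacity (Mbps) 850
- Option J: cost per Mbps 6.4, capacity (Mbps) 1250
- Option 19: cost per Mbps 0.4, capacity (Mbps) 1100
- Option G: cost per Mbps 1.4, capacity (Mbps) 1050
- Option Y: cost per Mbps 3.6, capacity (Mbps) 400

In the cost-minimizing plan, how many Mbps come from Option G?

450

Use providers in increasing cost order.
Option 19 at 0.4: take all 1100 Mbps ; 450 still needed.
Option G at 1.4: take 450 of its 1050 ; requirement met.
Option B, Option 26, Option Y, Option E, Option J: unused.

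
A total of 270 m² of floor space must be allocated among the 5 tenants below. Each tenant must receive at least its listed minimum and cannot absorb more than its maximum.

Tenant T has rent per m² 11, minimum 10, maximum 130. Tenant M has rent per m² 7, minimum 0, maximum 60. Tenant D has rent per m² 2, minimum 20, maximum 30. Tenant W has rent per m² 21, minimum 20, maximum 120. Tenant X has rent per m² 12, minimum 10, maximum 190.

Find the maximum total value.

Meeting every minimum uses 10+0+20+20+10 = 60 m², leaving 210.
Order the tenants by rent per m²: Tenant W 21 > Tenant X 12 > Tenant T 11 > Tenant M 7 > Tenant D 2.
Tenant W: +100 to 120 (cap) ; 110 left.
Tenant X: +110 (room for 180) → 120. Pool exhausted.
Total = 11×10 + 2×20 + 21×120 + 12×120 = 4110.

4110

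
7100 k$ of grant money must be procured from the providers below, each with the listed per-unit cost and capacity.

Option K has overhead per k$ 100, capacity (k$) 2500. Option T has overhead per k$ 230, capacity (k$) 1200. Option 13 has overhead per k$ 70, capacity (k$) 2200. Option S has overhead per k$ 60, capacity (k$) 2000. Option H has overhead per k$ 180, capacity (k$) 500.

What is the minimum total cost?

596000

Fill from the cheapest provider first.
Option S at 60: take all 2000 k$ ; 5100 still needed.
Option 13 (70): use full 2200 ; 2900 k$ to go.
Option K (100): use full 2500 ; 400 k$ to go.
Option H (180): take the remaining 400 ; done.
Option T: unused.
Cost = 2000×60 + 2200×70 + 2500×100 + 400×180 = 596000.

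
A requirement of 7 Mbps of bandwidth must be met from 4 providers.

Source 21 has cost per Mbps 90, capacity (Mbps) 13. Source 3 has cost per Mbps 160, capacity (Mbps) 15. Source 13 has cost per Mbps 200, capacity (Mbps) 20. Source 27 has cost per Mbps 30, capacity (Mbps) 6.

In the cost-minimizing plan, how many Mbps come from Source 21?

1

Use providers in increasing cost order.
Take 6 from Source 27 at 30 → need 1 more.
Take 1 from Source 21 at 90 to finish.
Source 3, Source 13: unused.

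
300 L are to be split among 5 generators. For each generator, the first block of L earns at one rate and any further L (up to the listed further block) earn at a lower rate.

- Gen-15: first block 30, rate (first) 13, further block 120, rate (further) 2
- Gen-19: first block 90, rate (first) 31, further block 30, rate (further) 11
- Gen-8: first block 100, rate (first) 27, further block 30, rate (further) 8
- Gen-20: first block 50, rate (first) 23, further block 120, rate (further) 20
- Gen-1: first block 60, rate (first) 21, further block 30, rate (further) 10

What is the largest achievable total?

Rank every tier by rate: Gen-19/first 31 > Gen-8/first 27 > Gen-20/first 23 > Gen-1/first 21 > Gen-20/second 20 > Gen-15/first 13 > Gen-19/second 11 > Gen-1/second 10 > Gen-8/second 8 > Gen-15/second 2.
Gen-19 first at 31: fill all 90 → 210 left.
Gen-8/first (27): +100 → 110 left.
Gen-20 first at 23: fill all 50 → 60 left.
Gen-1 first at 21: fill all 60 → 0 left.
Total = 31×90 + 27×100 + 23×50 + 21×60 = 7900.

7900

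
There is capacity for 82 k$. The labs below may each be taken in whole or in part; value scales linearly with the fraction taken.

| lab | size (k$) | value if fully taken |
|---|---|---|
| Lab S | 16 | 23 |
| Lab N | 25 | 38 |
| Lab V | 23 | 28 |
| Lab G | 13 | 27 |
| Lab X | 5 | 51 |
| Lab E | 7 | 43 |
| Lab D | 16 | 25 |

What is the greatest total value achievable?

207

Sort by value density: Lab X 51/5≈10.2, Lab E 43/7≈6.14, Lab G 27/13≈2.08, Lab D 25/16≈1.56, Lab N 38/25≈1.52, Lab S 23/16≈1.44, Lab V 28/23≈1.22.
Lab X: take in full, 5 k$ for value 51 ; 77 left.
All 7 k$ of Lab E fit (value 43) ; 70 remain.
Lab G: take in full, 13 k$ for value 27 ; 57 left.
All 16 k$ of Lab D fit (value 25) ; 41 remain.
Lab N: take in full, 25 k$ for value 38 ; 16 left.
Take all of Lab S (16 k$, value 23) ; 0 k$ left.
Total value = 207.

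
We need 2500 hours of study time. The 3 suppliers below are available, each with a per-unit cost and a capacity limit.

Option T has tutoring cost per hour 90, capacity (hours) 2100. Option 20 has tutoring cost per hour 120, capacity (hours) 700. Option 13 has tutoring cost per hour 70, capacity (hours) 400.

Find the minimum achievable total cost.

Fill from the cheapest supplier first.
Take 400 from Option 13 at 70 ; need 2100 more.
Take 2100 from Option T at 90 ; need 0 more.
Option 20: unused.
Cost = 400×70 + 2100×90 = 217000.

217000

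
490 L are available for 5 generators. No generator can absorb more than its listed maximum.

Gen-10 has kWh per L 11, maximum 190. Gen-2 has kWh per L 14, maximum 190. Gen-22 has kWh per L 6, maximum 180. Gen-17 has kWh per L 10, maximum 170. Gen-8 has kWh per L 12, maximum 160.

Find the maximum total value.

Rank by kWh per L: Gen-2 14 > Gen-8 12 > Gen-10 11 > Gen-17 10 > Gen-22 6.
Gen-2: +190 to 190 (cap) ; 300 left.
Give Gen-8 160 to hit its cap of 160 ; 140 left.
Gen-10 has room for 190 but only 140 remain, so it gets 140.
Total = 11×140 + 14×190 + 12×160 = 6120.

6120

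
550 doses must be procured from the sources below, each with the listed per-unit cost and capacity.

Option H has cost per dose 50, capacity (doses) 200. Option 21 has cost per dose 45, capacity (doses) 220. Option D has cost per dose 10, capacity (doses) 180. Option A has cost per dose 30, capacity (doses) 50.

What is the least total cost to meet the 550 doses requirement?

18200

Use sources in increasing cost order.
Option D at 10: take all 180 doses — 370 still needed.
Option A (30): use full 50 — 320 doses to go.
Option 21 (45): use full 220 — 100 doses to go.
Take 100 from Option H at 50 to finish.
Cost = 180×10 + 50×30 + 220×45 + 100×50 = 18200.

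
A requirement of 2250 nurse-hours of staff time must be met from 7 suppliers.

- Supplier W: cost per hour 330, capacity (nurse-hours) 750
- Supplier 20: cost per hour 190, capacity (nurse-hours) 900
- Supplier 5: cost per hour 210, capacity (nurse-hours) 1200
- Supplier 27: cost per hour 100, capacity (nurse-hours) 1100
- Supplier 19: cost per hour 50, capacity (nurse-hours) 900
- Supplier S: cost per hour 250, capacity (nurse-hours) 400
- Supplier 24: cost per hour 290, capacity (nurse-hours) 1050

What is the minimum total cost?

Use suppliers in increasing cost order.
Supplier 19 (50): use full 900 ; 1350 nurse-hours to go.
Take 1100 from Supplier 27 at 100 ; need 250 more.
Supplier 20 (190): take the remaining 250 ; done.
Supplier 5, Supplier S, Supplier 24, Supplier W: unused.
Cost = 900×50 + 1100×100 + 250×190 = 202500.

202500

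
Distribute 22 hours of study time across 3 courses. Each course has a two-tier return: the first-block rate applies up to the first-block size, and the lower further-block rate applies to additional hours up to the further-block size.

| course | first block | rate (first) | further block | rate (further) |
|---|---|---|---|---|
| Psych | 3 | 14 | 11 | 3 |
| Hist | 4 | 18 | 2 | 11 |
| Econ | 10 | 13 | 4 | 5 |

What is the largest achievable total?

Order all 6 blocks by rate: Hist/T1 18 > Psych/T1 14 > Econ/T1 13 > Hist/T2 11 > Econ/T2 5 > Psych/T2 3.
Hist/T1 (18): +4 ; 18 left.
Psych T1 at 14: fill all 3 ; 15 left.
Econ T1 at 13: fill all 10 ; 5 left.
Hist/T2 (11): +2 ; 3 left.
Econ T2 at 5: only 3 left, fill 3.
Total = 18×4 + 14×3 + 13×10 + 11×2 + 5×3 = 281.

281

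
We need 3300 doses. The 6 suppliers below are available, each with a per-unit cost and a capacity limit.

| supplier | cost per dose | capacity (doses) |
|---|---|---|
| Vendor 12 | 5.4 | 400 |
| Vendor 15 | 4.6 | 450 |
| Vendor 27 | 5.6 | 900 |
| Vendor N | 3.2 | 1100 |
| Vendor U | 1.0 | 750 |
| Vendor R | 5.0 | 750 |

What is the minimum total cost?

Use suppliers in increasing cost order.
Vendor U at 1.0: take all 750 doses → 2550 still needed.
Take 1100 from Vendor N at 3.2 → need 1450 more.
Take 450 from Vendor 15 at 4.6 → need 1000 more.
Take 750 from Vendor R at 5.0 → need 250 more.
Vendor 12 at 5.4: take 250 of its 400 → requirement met.
Vendor 27: unused.
Cost = 750×1.0 + 1100×3.2 + 450×4.6 + 750×5.0 + 250×5.4 = 11440.

11440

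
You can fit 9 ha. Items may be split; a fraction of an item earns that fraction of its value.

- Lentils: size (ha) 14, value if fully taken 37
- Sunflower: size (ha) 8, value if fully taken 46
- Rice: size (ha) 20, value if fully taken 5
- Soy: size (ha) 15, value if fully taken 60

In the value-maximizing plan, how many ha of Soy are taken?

1

Sort by value density: Sunflower 46/8≈5.75, Soy 60/15≈4, Lentils 37/14≈2.64, Rice 5/20≈0.25.
Take all of Sunflower (8 ha, value 46) → 1 ha left.
Fill the last 1 ha with part of Soy: 1/15 of it earns 4.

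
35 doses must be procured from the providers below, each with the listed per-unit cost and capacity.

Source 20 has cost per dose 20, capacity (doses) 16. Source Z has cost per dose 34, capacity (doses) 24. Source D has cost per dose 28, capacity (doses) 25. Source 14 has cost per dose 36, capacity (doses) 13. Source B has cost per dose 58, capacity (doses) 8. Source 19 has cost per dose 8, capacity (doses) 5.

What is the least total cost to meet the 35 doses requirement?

Use providers in increasing cost order.
Source 19 at 8: take all 5 doses ; 30 still needed.
Source 20 at 20: take all 16 doses ; 14 still needed.
Take 14 from Source D at 28 to finish.
Source Z, Source 14, Source B: unused.
Cost = 5×8 + 16×20 + 14×28 = 752.

752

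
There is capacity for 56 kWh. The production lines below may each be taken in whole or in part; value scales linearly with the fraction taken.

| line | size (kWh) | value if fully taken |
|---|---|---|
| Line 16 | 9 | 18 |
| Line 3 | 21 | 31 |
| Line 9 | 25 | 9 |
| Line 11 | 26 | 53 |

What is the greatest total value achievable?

Best value per unit of size first: Line 11 53/26≈2.04, Line 16 18/9≈2, Line 3 31/21≈1.48, Line 9 9/25≈0.36.
Line 11: take in full, 26 kWh for value 53 ; 30 left.
All 9 kWh of Line 16 fit (value 18) ; 21 remain.
All 21 kWh of Line 3 fit (value 31) ; 0 remain.
Total value = 102.

102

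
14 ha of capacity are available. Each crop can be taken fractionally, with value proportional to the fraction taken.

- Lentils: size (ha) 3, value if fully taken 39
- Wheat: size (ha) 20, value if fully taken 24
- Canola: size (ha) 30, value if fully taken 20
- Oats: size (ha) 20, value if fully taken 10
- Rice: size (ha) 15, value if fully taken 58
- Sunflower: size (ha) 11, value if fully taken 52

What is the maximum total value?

91

Sort by value density: Lentils 39/3≈13, Sunflower 52/11≈4.73, Rice 58/15≈3.87, Wheat 24/20≈1.2, Canola 20/30≈0.667, Oats 10/20≈0.5.
All 3 ha of Lentils fit (value 39) → 11 remain.
Take all of Sunflower (11 ha, value 52) → 0 ha left.
Total value = 91.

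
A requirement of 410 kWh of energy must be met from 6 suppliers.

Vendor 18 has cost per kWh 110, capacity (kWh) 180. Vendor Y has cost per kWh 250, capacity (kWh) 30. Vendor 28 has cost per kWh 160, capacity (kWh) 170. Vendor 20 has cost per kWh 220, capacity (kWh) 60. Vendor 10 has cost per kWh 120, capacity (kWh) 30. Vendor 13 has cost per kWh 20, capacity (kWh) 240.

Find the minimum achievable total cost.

Use suppliers in increasing cost order.
Vendor 13 at 20: take all 240 kWh ; 170 still needed.
Vendor 18 (110): take the remaining 170 ; done.
Vendor 10, Vendor 28, Vendor 20, Vendor Y: unused.
Cost = 240×20 + 170×110 = 23500.

23500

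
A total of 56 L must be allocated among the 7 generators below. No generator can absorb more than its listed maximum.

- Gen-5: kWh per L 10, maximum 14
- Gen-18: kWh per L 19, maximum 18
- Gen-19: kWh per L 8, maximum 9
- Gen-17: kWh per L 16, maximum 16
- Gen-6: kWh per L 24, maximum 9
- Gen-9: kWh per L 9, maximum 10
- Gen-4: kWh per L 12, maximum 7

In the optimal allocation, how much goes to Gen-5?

6

Rank by kWh per L: Gen-6 24 > Gen-18 19 > Gen-17 16 > Gen-4 12 > Gen-5 10 > Gen-9 9 > Gen-19 8.
Gen-6 takes 9 to reach its cap of 9 ; 47 left.
Gen-18 takes 18 to reach its cap of 18 ; 29 left.
Gen-17 takes 16 to reach its cap of 16 ; 13 left.
Gen-4: +7 to 7 (cap) ; 6 left.
Gen-5: +6 (room for 14) → 6. Pool exhausted.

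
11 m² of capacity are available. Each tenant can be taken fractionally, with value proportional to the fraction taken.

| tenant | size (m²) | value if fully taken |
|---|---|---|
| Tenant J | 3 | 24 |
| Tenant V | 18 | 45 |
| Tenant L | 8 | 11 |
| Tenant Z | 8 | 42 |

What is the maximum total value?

Rank by value-to-size ratio: Tenant J 24/3≈8, Tenant Z 42/8≈5.25, Tenant V 45/18≈2.5, Tenant L 11/8≈1.38.
Take all of Tenant J (3 m², value 24) → 8 m² left.
Take all of Tenant Z (8 m², value 42) → 0 m² left.
Total value = 66.

66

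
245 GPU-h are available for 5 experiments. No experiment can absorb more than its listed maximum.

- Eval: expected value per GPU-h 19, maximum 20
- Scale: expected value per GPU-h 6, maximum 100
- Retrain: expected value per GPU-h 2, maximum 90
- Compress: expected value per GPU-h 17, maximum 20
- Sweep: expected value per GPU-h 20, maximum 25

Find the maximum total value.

Highest expected value per GPU-h first: Sweep 20 > Eval 19 > Compress 17 > Scale 6 > Retrain 2.
Sweep takes 25 to reach its cap of 25 — 220 left.
Eval: +20 to 20 (cap) — 200 left.
Compress takes 20 to reach its cap of 20 — 180 left.
Scale takes 100 to reach its cap of 100 — 80 left.
Retrain has room for 90 but only 80 remain, so it gets 80.
Total = 19×20 + 6×100 + 2×80 + 17×20 + 20×25 = 1980.

1980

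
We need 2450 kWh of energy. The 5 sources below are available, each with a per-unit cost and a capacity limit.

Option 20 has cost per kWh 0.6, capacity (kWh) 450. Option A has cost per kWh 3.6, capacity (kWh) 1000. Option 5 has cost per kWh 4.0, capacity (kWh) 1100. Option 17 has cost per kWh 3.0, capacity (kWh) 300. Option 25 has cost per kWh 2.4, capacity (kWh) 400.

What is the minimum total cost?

6930

Use sources in increasing cost order.
Option 20 at 0.6: take all 450 kWh → 2000 still needed.
Option 25 (2.4): use full 400 → 1600 kWh to go.
Take 300 from Option 17 at 3.0 → need 1300 more.
Take 1000 from Option A at 3.6 → need 300 more.
Take 300 from Option 5 at 4.0 to finish.
Cost = 450×0.6 + 400×2.4 + 300×3.0 + 1000×3.6 + 300×4.0 = 6930.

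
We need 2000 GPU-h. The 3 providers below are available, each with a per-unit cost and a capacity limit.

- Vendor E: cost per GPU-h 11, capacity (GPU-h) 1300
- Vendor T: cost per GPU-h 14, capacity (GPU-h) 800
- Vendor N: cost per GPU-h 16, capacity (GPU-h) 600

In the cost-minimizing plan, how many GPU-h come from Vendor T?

700

Cheapest first:
Vendor E at 11: take all 1300 GPU-h ; 700 still needed.
Take 700 from Vendor T at 14 to finish.
Vendor N: unused.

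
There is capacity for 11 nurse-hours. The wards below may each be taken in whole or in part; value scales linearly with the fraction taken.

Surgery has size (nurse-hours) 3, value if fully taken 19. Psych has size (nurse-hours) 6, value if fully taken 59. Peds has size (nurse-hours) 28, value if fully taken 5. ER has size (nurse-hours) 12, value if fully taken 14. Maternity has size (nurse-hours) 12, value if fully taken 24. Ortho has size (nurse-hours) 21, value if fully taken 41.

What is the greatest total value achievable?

82

Sort by value density: Psych 59/6≈9.83, Surgery 19/3≈6.33, Maternity 24/12≈2, Ortho 41/21≈1.95, ER 14/12≈1.17, Peds 5/28≈0.179.
Psych: take in full, 6 nurse-hours for value 59 → 5 left.
Take all of Surgery (3 nurse-hours, value 19) → 2 nurse-hours left.
Only 2 nurse-hours remain; take 2/12 of Maternity for value 24×2/12 = 4.
Total value = 82.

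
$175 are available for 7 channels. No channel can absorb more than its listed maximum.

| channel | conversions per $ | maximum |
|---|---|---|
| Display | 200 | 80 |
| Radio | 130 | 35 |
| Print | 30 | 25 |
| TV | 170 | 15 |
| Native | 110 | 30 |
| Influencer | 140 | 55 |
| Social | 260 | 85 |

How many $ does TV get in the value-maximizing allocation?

10

Order the channels by conversions per $: Social 260 > Display 200 > TV 170 > Influencer 140 > Radio 130 > Native 110 > Print 30.
Social: +85 to 85 (cap) ; 90 left.
Display takes 80 to reach its cap of 80 ; 10 left.
Only 10 left; TV takes them to reach 10.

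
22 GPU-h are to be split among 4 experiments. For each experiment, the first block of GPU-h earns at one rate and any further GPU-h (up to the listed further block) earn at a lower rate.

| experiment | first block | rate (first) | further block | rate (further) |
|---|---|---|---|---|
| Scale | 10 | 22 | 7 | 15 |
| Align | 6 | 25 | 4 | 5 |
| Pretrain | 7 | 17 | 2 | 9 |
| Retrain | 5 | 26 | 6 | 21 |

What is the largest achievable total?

Rank every tier by rate: Retrain/T1 26 > Align/T1 25 > Scale/T1 22 > Retrain/T2 21 > Pretrain/T1 17 > Scale/T2 15 > Pretrain/T2 9 > Align/T2 5.
Fill Retrain T1 block (5 at 26) → 17 left.
Fill Align T1 block (6 at 25) → 11 left.
Scale T1 at 22: fill all 10 → 1 left.
1 remain; put them into Retrain T2 at 21.
Total = 26×5 + 25×6 + 22×10 + 21×1 = 521.

521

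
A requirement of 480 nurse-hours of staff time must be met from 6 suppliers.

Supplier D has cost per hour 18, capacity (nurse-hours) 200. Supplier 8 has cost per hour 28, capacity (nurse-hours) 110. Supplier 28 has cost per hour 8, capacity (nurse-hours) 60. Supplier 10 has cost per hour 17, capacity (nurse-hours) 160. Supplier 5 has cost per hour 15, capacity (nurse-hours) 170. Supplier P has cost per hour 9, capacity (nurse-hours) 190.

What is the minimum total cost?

Cheapest first:
Supplier 28 at 8: take all 60 nurse-hours — 420 still needed.
Supplier P at 9: take all 190 nurse-hours — 230 still needed.
Take 170 from Supplier 5 at 15 — need 60 more.
Supplier 10 (17): take the remaining 60 — done.
Supplier D, Supplier 8: unused.
Cost = 60×8 + 190×9 + 170×15 + 60×17 = 5760.

5760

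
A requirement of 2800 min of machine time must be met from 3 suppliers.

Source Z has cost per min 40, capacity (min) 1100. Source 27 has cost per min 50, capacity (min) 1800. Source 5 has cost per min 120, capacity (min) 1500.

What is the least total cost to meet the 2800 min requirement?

129000

Fill from the cheapest supplier first.
Source Z (40): use full 1100 — 1700 min to go.
Source 27 at 50: take 1700 of its 1800 — requirement met.
Source 5: unused.
Cost = 1100×40 + 1700×50 = 129000.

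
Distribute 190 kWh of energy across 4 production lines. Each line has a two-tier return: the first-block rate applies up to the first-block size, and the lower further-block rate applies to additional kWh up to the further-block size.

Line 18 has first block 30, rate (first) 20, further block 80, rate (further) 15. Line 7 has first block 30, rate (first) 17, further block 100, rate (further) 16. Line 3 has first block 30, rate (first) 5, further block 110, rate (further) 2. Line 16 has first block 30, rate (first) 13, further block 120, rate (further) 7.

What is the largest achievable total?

3160

Rank every tier by rate: Line 18/first 20 > Line 7/first 17 > Line 7/second 16 > Line 18/second 15 > Line 16/first 13 > Line 16/second 7 > Line 3/first 5 > Line 3/second 2.
Line 18/first (20): +30 → 160 left.
Line 7/first (17): +30 → 130 left.
Fill Line 7 second block (100 at 16) → 30 left.
30 remain; put them into Line 18 second at 15.
Total = 20×30 + 17×30 + 16×100 + 15×30 = 3160.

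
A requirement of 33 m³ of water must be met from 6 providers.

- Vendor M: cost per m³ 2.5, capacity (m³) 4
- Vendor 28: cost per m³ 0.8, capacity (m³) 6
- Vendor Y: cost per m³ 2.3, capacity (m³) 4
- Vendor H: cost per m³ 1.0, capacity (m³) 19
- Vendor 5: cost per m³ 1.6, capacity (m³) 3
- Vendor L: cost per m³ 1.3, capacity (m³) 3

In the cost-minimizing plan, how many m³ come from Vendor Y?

Fill from the cheapest provider first.
Take 6 from Vendor 28 at 0.8 ; need 27 more.
Vendor H (1.0): use full 19 ; 8 m³ to go.
Take 3 from Vendor L at 1.3 ; need 5 more.
Vendor 5 at 1.6: take all 3 m³ ; 2 still needed.
Take 2 from Vendor Y at 2.3 to finish.
Vendor M: unused.

2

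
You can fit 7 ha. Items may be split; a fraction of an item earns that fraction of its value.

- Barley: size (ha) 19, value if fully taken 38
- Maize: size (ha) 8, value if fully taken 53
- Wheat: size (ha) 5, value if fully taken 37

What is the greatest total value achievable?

Sort by value density: Wheat 37/5≈7.4, Maize 53/8≈6.62, Barley 38/19≈2.
Wheat: take in full, 5 ha for value 37 ; 2 left.
2 ha left: a 2/8 share of Maize gives 53×2/8 = 13.25.
Total value = 50.25.

50.25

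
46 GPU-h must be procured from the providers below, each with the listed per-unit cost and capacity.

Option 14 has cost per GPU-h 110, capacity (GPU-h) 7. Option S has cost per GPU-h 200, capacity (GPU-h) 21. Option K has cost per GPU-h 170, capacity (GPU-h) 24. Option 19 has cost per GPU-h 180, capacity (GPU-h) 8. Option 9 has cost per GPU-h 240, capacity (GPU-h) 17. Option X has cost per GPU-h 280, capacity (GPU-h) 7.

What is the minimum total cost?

Cheapest first:
Take 7 from Option 14 at 110 ; need 39 more.
Option K at 170: take all 24 GPU-h ; 15 still needed.
Take 8 from Option 19 at 180 ; need 7 more.
Take 7 from Option S at 200 to finish.
Option 9, Option X: unused.
Cost = 7×110 + 24×170 + 8×180 + 7×200 = 7690.

7690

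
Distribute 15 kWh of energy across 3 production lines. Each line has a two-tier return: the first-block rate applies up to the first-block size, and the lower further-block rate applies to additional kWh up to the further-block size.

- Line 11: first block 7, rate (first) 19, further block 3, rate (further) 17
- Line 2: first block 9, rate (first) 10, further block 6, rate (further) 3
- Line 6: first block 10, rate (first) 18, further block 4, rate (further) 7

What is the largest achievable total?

Treat each block as its own option and order by rate: Line 11/tier1 19 > Line 6/tier1 18 > Line 11/tier2 17 > Line 2/tier1 10 > Line 6/tier2 7 > Line 2/tier2 3.
Fill Line 11 tier1 block (7 at 19) — 8 left.
Line 6 tier1 at 18: only 8 left, fill 8.
Total = 19×7 + 18×8 = 277.

277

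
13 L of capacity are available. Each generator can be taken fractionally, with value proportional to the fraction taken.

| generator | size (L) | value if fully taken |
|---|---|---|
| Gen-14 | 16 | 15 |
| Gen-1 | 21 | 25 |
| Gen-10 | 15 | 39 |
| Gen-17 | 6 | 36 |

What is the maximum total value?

Best value per unit of size first: Gen-17 36/6≈6, Gen-10 39/15≈2.6, Gen-1 25/21≈1.19, Gen-14 15/16≈0.938.
Gen-17: take in full, 6 L for value 36 ; 7 left.
7 L left: a 7/15 share of Gen-10 gives 39×7/15 = 18.2.
Total value = 54.2.

54.2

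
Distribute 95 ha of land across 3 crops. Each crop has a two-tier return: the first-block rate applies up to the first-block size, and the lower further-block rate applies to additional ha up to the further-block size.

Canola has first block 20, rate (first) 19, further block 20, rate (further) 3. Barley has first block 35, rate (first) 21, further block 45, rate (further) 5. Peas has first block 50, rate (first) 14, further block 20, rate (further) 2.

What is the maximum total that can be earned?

1675

Order all 6 blocks by rate: Barley/T1 21 > Canola/T1 19 > Peas/T1 14 > Barley/T2 5 > Canola/T2 3 > Peas/T2 2.
Fill Barley T1 block (35 at 21) → 60 left.
Fill Canola T1 block (20 at 19) → 40 left.
Peas T1 at 14: only 40 left, fill 40.
Total = 21×35 + 19×20 + 14×40 = 1675.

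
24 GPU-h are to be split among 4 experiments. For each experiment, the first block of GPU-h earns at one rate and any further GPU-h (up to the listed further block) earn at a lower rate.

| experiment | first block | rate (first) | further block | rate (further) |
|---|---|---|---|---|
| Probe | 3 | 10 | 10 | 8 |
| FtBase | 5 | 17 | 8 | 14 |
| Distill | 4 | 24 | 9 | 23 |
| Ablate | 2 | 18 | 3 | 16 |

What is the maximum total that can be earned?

Order all 8 blocks by rate: Distill/T1 24 > Distill/T2 23 > Ablate/T1 18 > FtBase/T1 17 > Ablate/T2 16 > FtBase/T2 14 > Probe/T1 10 > Probe/T2 8.
Distill T1 at 24: fill all 4 → 20 left.
Distill T2 at 23: fill all 9 → 11 left.
Ablate/T1 (18): +2 → 9 left.
Fill FtBase T1 block (5 at 17) → 4 left.
Ablate/T2 (16): +3 → 1 left.
FtBase T2 at 14: only 1 left, fill 1.
Total = 24×4 + 23×9 + 18×2 + 17×5 + 16×3 + 14×1 = 486.

486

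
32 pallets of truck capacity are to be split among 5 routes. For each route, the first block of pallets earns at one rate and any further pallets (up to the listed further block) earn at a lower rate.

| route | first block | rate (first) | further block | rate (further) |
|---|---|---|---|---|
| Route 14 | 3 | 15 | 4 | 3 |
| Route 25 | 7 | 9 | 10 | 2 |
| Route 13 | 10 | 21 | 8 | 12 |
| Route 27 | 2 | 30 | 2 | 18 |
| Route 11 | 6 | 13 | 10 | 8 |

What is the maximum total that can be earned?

534

Rank every tier by rate: Route 27/T1 30 > Route 13/T1 21 > Route 27/T2 18 > Route 14/T1 15 > Route 11/T1 13 > Route 13/T2 12 > Route 25/T1 9 > Route 11/T2 8 > Route 14/T2 3 > Route 25/T2 2.
Route 27 T1 at 30: fill all 2 ; 30 left.
Route 13/T1 (21): +10 ; 20 left.
Fill Route 27 T2 block (2 at 18) ; 18 left.
Route 14 T1 at 15: fill all 3 ; 15 left.
Route 11 T1 at 13: fill all 6 ; 9 left.
Fill Route 13 T2 block (8 at 12) ; 1 left.
Route 25/T1: +1 of 7 at 9; pool empty.
Total = 30×2 + 21×10 + 18×2 + 15×3 + 13×6 + 12×8 + 9×1 = 534.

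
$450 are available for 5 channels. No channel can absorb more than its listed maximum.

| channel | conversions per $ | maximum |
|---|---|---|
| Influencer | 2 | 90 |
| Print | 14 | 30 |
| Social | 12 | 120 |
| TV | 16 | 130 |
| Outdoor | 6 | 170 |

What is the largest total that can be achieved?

Order the channels by conversions per $: TV 16 > Print 14 > Social 12 > Outdoor 6 > Influencer 2.
TV takes 130 to reach its cap of 130 → 320 left.
Print: +30 to 30 (cap) → 290 left.
Give Social 120 to hit its cap of 120 → 170 left.
Outdoor: +170 to 170 (cap) → 0 left.
Total = 14×30 + 12×120 + 16×130 + 6×170 = 4960.

4960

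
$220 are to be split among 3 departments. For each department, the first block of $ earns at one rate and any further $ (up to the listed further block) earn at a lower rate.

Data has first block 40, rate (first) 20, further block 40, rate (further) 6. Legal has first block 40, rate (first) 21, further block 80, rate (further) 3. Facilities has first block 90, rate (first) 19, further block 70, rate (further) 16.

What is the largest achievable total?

Treat each block as its own option and order by rate: Legal/first 21 > Data/first 20 > Facilities/first 19 > Facilities/second 16 > Data/second 6 > Legal/second 3.
Legal first at 21: fill all 40 ; 180 left.
Data first at 20: fill all 40 ; 140 left.
Facilities/first (19): +90 ; 50 left.
50 remain; put them into Facilities second at 16.
Total = 21×40 + 20×40 + 19×90 + 16×50 = 4150.

4150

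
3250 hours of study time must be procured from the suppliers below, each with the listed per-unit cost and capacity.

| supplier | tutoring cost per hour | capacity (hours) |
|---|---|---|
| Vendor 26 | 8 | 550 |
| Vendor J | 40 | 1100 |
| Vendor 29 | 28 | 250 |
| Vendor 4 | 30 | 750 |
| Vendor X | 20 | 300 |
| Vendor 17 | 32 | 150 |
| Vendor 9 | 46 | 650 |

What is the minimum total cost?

95600

Fill from the cheapest supplier first.
Vendor 26 at 8: take all 550 hours — 2700 still needed.
Vendor X at 20: take all 300 hours — 2400 still needed.
Take 250 from Vendor 29 at 28 — need 2150 more.
Take 750 from Vendor 4 at 30 — need 1400 more.
Vendor 17 at 32: take all 150 hours — 1250 still needed.
Take 1100 from Vendor J at 40 — need 150 more.
Take 150 from Vendor 9 at 46 to finish.
Cost = 550×8 + 300×20 + 250×28 + 750×30 + 150×32 + 1100×40 + 150×46 = 95600.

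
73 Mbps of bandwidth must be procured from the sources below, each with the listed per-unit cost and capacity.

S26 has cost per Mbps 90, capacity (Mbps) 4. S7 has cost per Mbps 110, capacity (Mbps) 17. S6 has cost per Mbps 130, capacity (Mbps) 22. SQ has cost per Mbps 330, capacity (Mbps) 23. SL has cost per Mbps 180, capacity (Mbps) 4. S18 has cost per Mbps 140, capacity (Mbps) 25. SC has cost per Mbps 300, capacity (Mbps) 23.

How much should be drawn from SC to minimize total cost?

Fill from the cheapest source first.
S26 at 90: take all 4 Mbps ; 69 still needed.
S7 at 110: take all 17 Mbps ; 52 still needed.
Take 22 from S6 at 130 ; need 30 more.
Take 25 from S18 at 140 ; need 5 more.
SL (180): use full 4 ; 1 Mbps to go.
Take 1 from SC at 300 to finish.
SQ: unused.

1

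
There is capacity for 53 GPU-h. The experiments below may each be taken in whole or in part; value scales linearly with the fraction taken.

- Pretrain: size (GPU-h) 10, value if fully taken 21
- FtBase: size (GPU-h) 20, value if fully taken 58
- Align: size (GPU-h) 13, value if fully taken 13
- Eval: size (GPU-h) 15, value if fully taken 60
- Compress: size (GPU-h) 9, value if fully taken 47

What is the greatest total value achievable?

Best value per unit of size first: Compress 47/9≈5.22, Eval 60/15≈4, FtBase 58/20≈2.9, Pretrain 21/10≈2.1, Align 13/13≈1.
Take all of Compress (9 GPU-h, value 47) — 44 GPU-h left.
Take all of Eval (15 GPU-h, value 60) — 29 GPU-h left.
All 20 GPU-h of FtBase fit (value 58) — 9 remain.
Fill the last 9 GPU-h with part of Pretrain: 9/10 of it earns 18.9.
Total value = 183.9.

183.9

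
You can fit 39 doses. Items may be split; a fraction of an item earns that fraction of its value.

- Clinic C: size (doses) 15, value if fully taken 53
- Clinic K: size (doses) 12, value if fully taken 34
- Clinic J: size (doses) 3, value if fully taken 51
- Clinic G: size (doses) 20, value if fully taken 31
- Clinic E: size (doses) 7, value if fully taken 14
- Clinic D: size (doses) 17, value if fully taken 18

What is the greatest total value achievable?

Best value per unit of size first: Clinic J 51/3≈17, Clinic C 53/15≈3.53, Clinic K 34/12≈2.83, Clinic E 14/7≈2, Clinic G 31/20≈1.55, Clinic D 18/17≈1.06.
Clinic J: take in full, 3 doses for value 51 → 36 left.
Take all of Clinic C (15 doses, value 53) → 21 doses left.
Clinic K: take in full, 12 doses for value 34 → 9 left.
Clinic E: take in full, 7 doses for value 14 → 2 left.
Fill the last 2 doses with part of Clinic G: 2/20 of it earns 3.1.
Total value = 155.1.

155.1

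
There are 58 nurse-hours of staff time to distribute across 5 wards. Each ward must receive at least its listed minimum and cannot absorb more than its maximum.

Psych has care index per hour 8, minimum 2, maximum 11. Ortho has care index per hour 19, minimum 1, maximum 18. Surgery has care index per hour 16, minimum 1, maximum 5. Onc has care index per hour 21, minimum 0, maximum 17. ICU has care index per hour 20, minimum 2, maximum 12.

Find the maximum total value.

1067

Meeting every minimum uses 2+1+1+0+2 = 6 nurse-hours, leaving 52.
Highest care index per hour first: Onc 21 > ICU 20 > Ortho 19 > Surgery 16 > Psych 8.
Give Onc 17 more to hit its cap of 17 ; 35 left.
Give ICU 10 more to hit its cap of 12 ; 25 left.
Ortho: +17 to 18 (cap) ; 8 left.
Surgery: +4 to 5 (cap) ; 4 left.
Psych has room for 9 more but only 4 remain, so it gets 6.
Total = 8×6 + 19×18 + 16×5 + 21×17 + 20×12 = 1067.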